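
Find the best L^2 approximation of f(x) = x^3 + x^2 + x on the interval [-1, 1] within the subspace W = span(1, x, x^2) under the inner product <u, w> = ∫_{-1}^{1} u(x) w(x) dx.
g(x) = x^2 + 8*x/5

The best approximation g ∈ W is the orthogonal projection of f onto W. Writing g = a_0 + a_1 x + a_2 x^2, the coefficients solve the normal equations G · a = b where
  G_{ij} = <φ_i, φ_j> and b_i = <f, φ_i>, with φ_0 = 1, φ_1 = x, φ_2 = x^2.
G =
  [2, 0, 2/3]
  [0, 2/3, 0]
  [2/3, 0, 2/5],
b = (2/3, 16/15, 2/5).
Solving gives a_0 = 0, a_1 = 8/5, a_2 = 1, so
  g(x) = x^2 + 8*x/5.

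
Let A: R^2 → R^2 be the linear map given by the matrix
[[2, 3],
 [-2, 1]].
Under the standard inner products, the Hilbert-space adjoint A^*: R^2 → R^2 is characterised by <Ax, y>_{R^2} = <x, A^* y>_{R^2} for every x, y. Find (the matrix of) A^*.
A^* = A^T =
[[2, -2],
 [3, 1]]

For real matrices with standard dot products, the defining identity <Ax, y> = <x, A^* y> gives (Ax)^T y = x^T (A^*) y, i.e. x^T A^T y = x^T (A^*) y. Since this holds for all x, y, we must have A^* = A^T. Therefore
A^* =
[[2, -2],
 [3, 1]].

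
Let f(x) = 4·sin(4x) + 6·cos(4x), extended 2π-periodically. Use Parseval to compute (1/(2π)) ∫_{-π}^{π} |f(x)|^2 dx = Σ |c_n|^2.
Σ |c_n|^2 = 26

Expand |f|^2 and use orthogonality of {sin(nx), cos(mx)} on [-π, π]:
  ∫_{-π}^{π} sin(nx)^2 dx = π, ∫ cos(mx)^2 dx = π, and cross terms integrate to 0.
So ∫_{-π}^{π} f(x)^2 dx = 4^2 · π + 6^2 · π = (16 + 36)π.
Divide by 2π: (16 + 36)/2 = 26.
By Parseval, this equals Σ |c_n|^2.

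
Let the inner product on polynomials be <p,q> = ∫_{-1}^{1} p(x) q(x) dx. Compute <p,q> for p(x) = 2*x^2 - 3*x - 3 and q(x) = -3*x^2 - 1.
<p,q> = 124/15

Expand the product: p(x)·q(x) = -6*x^4 + 9*x^3 + 7*x^2 + 3*x + 3.
∫_{-1}^{1} of each monomial x^k gives [2/(k+1) if k even, 0 if k odd]. Integrating term-by-term (or equivalently evaluating the antiderivative F(x) = -6*x^5/5 + 9*x^4/4 + 7*x^3/3 + 3*x^2/2 + 3*x at the endpoints):
  F(1) − F(−1) = 473/60 − (-23/60) = 124/15.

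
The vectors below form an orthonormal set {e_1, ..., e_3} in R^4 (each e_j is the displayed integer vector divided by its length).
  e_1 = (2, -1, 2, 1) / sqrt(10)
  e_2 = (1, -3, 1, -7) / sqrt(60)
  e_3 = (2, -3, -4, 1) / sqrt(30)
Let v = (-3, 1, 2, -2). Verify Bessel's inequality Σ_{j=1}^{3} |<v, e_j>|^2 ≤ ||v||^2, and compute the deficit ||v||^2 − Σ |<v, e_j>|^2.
Σ |<v, e_j>|^2 = 81/5; ||v||^2 = 18; deficit = 9/5

Write each e_j = u_j / sqrt(<u_j, u_j>) where u_j is the displayed integer vector. Then <v, e_j> = <v, u_j> / sqrt(<u_j, u_j>), so |<v, e_j>|^2 = <v, u_j>^2 / <u_j, u_j>.
Coefficients: <v, e_1> = -5/sqrt(10), <v, e_2> = 10/sqrt(60), <v, e_3> = -19/sqrt(30).
Square and sum: Σ |<v, e_j>|^2 = 81/5.
Compute ||v||^2 = v·v = 18.
Deficit = 18 − 81/5 = 9/5 ≥ 0, confirming Bessel's inequality. (The deficit equals ||v − Σ <v,e_j> e_j||^2, the squared distance from v to span{e_j}.)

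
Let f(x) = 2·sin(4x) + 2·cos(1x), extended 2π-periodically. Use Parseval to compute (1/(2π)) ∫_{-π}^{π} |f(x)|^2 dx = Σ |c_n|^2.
Σ |c_n|^2 = 4

Expand |f|^2 and use orthogonality of {sin(nx), cos(mx)} on [-π, π]:
  ∫_{-π}^{π} sin(nx)^2 dx = π, ∫ cos(mx)^2 dx = π, and cross terms integrate to 0.
So ∫_{-π}^{π} f(x)^2 dx = 2^2 · π + 2^2 · π = (4 + 4)π.
Divide by 2π: (4 + 4)/2 = 4.
By Parseval, this equals Σ |c_n|^2.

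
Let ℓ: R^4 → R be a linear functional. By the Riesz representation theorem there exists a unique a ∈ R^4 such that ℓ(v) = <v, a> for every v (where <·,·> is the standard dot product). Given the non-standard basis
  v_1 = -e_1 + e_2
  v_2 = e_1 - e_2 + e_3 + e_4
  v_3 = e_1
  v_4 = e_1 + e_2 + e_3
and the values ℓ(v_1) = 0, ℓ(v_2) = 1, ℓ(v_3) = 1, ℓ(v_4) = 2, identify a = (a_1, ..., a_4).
a = (1, 1, 0, 1)

Write a = (a_1, ..., a_4) in the standard basis. For each basis vector v_i, ℓ(v_i) = <v_i, a> is a linear equation in the a_j's. Collect the n equations into a matrix system V a = ℓ, where row i of V is v_i (expressed in the standard basis). Since V is invertible (lower-triangular with 1s on the diagonal, up to permutation), solve by back-substitution:
  V =
[[-1, 1, 0, 0],
 [1, -1, 1, 1],
 [1, 0, 0, 0],
 [1, 1, 1, 0]]
  V a = (0, 1, 1, 2)
Solving gives a = (1, 1, 0, 1).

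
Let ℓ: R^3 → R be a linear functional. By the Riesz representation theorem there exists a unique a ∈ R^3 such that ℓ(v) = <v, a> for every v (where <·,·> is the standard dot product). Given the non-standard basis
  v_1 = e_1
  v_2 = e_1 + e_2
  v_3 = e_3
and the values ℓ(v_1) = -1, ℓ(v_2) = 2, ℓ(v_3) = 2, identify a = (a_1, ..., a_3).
a = (-1, 3, 2)

Write a = (a_1, ..., a_3) in the standard basis. For each basis vector v_i, ℓ(v_i) = <v_i, a> is a linear equation in the a_j's. Collect the n equations into a matrix system V a = ℓ, where row i of V is v_i (expressed in the standard basis). Since V is invertible (lower-triangular with 1s on the diagonal, up to permutation), solve by back-substitution:
  V =
[[1, 0, 0],
 [1, 1, 0],
 [0, 0, 1]]
  V a = (-1, 2, 2)
Solving gives a = (-1, 3, 2).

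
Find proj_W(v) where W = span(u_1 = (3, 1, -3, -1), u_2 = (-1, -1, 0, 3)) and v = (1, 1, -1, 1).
proj_W(v) = (157/171, 11/171, -73/57, 113/171)

Set up U = [u_1 | ... | u_2] ∈ R^(4×2). The projector onto W = col(U) is P = U (U^T U)^(-1) U^T.
Compute U^T U =
  [20, -7]
  [-7, 11],
and U^T v = (6, 1).
Solve U^T U · c = U^T v for the coefficients: c = (73/171, 62/171). The projection is proj_W(v) = U c.
Check: (v - proj_W(v)) · u_1 = 0  (should be 0).
Check: (v - proj_W(v)) · u_2 = 0  (should be 0).
Result: proj_W(v) = (157/171, 11/171, -73/57, 113/171).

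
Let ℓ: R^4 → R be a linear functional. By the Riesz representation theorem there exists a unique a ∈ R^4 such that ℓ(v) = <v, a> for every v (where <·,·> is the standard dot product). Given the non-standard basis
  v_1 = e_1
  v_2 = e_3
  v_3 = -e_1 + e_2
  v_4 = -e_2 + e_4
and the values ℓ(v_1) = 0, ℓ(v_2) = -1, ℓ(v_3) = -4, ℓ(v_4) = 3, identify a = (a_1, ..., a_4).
a = (0, -4, -1, -1)

Write a = (a_1, ..., a_4) in the standard basis. For each basis vector v_i, ℓ(v_i) = <v_i, a> is a linear equation in the a_j's. Collect the n equations into a matrix system V a = ℓ, where row i of V is v_i (expressed in the standard basis). Since V is invertible (lower-triangular with 1s on the diagonal, up to permutation), solve by back-substitution:
  V =
[[1, 0, 0, 0],
 [0, 0, 1, 0],
 [-1, 1, 0, 0],
 [0, -1, 0, 1]]
  V a = (0, -1, -4, 3)
Solving gives a = (0, -4, -1, -1).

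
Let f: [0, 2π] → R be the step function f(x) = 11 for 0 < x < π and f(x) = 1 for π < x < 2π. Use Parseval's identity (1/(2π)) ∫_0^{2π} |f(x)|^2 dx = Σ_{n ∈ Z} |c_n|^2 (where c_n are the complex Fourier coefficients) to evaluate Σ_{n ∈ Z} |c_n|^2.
Σ |c_n|^2 = 61

Parseval equates the L^2 energy of f (normalised by 1/(2π)) with the ℓ^2 sum of its Fourier coefficients: (1/(2π)) ∫_0^{2π} |f|^2 = Σ |c_n|^2.
Compute the left side: (1/(2π)) [∫_0^π 11^2 dx + ∫_π^{2π} 1^2 dx] = (1/(2π)) · (121π + 1π) = (121 + 1)/2 = 61.
So Σ_{n ∈ Z} |c_n|^2 = 61.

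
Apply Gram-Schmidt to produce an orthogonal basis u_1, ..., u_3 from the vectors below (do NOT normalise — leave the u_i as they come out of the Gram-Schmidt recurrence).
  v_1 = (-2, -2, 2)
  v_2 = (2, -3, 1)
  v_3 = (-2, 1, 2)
Orthogonal basis:
  u_1 = (-2, -2, 2)
  u_2 = (8/3, -7/3, 1/3)
  u_3 = (9/19, 27/38, 45/38)

Apply the Gram-Schmidt recurrence
  u_1 = v_1
  u_i = v_i − Σ_{j<i} ((v_i · u_j) / (u_j · u_j)) · u_j.

Step by step this gives:
  u_1 = (-2, -2, 2)
  u_2 = (8/3, -7/3, 1/3)
  u_3 = (9/19, 27/38, 45/38)

Orthogonality check:
  u_2 · u_1 = 0 (should be 0)
  u_3 · u_1 = 0 (should be 0)
  u_3 · u_2 = 0 (should be 0)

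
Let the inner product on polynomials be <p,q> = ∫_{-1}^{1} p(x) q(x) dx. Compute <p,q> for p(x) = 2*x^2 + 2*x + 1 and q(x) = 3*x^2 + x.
<p,q> = 86/15

Expand the product: p(x)·q(x) = 6*x^4 + 8*x^3 + 5*x^2 + x.
∫_{-1}^{1} of each monomial x^k gives [2/(k+1) if k even, 0 if k odd]. Integrating term-by-term (or equivalently evaluating the antiderivative F(x) = 6*x^5/5 + 2*x^4 + 5*x^3/3 + x^2/2 at the endpoints):
  F(1) − F(−1) = 161/30 − (-11/30) = 86/15.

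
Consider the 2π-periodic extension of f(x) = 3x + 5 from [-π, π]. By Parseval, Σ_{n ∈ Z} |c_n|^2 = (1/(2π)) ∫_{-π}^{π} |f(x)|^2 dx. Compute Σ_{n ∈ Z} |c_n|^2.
Σ |c_n|^2 = 3π^2 + 25

Expand and integrate term by term over [-π, π]:
  ∫ (3x)^2 dx = 9·(2π^3/3); ∫ 2·3·(5)·x dx = 0 (odd integrand); ∫ 5^2 dx = 25·2π.
So (1/(2π)) ∫_{-π}^{π} (3x + 5)^2 dx = 9π^2/3 + 25 = 3π^2 + 25.
Parseval ⇒ Σ |c_n|^2 = 3π^2 + 25.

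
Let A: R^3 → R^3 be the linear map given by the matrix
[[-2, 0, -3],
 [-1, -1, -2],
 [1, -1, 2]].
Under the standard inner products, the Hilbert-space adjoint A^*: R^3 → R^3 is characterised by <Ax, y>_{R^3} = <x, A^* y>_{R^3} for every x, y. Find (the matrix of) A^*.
A^* = A^T =
[[-2, -1, 1],
 [0, -1, -1],
 [-3, -2, 2]]

For real matrices with standard dot products, the defining identity <Ax, y> = <x, A^* y> gives (Ax)^T y = x^T (A^*) y, i.e. x^T A^T y = x^T (A^*) y. Since this holds for all x, y, we must have A^* = A^T. Therefore
A^* =
[[-2, -1, 1],
 [0, -1, -1],
 [-3, -2, 2]].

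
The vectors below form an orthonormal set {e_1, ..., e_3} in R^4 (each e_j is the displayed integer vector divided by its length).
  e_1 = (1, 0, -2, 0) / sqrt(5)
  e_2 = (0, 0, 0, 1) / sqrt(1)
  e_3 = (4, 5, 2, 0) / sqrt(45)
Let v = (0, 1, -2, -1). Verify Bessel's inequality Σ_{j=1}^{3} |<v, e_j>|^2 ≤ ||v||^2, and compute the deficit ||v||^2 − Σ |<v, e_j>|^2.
Σ |<v, e_j>|^2 = 38/9; ||v||^2 = 6; deficit = 16/9

Write each e_j = u_j / sqrt(<u_j, u_j>) where u_j is the displayed integer vector. Then <v, e_j> = <v, u_j> / sqrt(<u_j, u_j>), so |<v, e_j>|^2 = <v, u_j>^2 / <u_j, u_j>.
Coefficients: <v, e_1> = 4/sqrt(5), <v, e_2> = -1/sqrt(1), <v, e_3> = 1/sqrt(45).
Square and sum: Σ |<v, e_j>|^2 = 38/9.
Compute ||v||^2 = v·v = 6.
Deficit = 6 − 38/9 = 16/9 ≥ 0, confirming Bessel's inequality. (The deficit equals ||v − Σ <v,e_j> e_j||^2, the squared distance from v to span{e_j}.)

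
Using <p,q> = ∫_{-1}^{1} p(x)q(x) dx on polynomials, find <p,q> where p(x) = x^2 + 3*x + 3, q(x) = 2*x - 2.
<p,q> = -28/3

Expand the product: p(x)·q(x) = 2*x^3 + 4*x^2 - 6.
∫_{-1}^{1} of each monomial x^k gives [2/(k+1) if k even, 0 if k odd]. Integrating term-by-term (or equivalently evaluating the antiderivative F(x) = x^4/2 + 4*x^3/3 - 6*x at the endpoints):
  F(1) − F(−1) = -25/6 − (31/6) = -28/3.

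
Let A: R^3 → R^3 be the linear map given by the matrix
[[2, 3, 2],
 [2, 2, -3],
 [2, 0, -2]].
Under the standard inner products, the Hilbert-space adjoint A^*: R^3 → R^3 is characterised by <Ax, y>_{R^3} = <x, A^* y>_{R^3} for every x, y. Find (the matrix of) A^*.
A^* = A^T =
[[2, 2, 2],
 [3, 2, 0],
 [2, -3, -2]]

For real matrices with standard dot products, the defining identity <Ax, y> = <x, A^* y> gives (Ax)^T y = x^T (A^*) y, i.e. x^T A^T y = x^T (A^*) y. Since this holds for all x, y, we must have A^* = A^T. Therefore
A^* =
[[2, 2, 2],
 [3, 2, 0],
 [2, -3, -2]].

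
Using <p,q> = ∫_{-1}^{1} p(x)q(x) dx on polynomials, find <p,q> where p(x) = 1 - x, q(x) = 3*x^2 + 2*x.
<p,q> = 2/3

Expand the product: p(x)·q(x) = -3*x^3 + x^2 + 2*x.
∫_{-1}^{1} of each monomial x^k gives [2/(k+1) if k even, 0 if k odd]. Integrating term-by-term (or equivalently evaluating the antiderivative F(x) = -3*x^4/4 + x^3/3 + x^2 at the endpoints):
  F(1) − F(−1) = 7/12 − (-1/12) = 2/3.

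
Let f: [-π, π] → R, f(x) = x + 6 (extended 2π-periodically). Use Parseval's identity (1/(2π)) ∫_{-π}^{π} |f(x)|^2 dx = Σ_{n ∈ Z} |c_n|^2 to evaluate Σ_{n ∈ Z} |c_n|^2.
Σ |c_n|^2 = π^2/3 + 36

Expand and integrate term by term over [-π, π]:
  ∫ (x)^2 dx = 1·(2π^3/3); ∫ 2·1·(6)·x dx = 0 (odd integrand); ∫ 6^2 dx = 36·2π.
So (1/(2π)) ∫_{-π}^{π} (x + 6)^2 dx = 1π^2/3 + 36 = π^2/3 + 36.
Parseval ⇒ Σ |c_n|^2 = π^2/3 + 36.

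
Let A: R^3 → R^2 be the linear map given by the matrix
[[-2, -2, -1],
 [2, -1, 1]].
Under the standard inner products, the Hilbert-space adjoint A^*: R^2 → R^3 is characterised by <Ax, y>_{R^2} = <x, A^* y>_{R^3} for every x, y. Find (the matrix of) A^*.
A^* = A^T =
[[-2, 2],
 [-2, -1],
 [-1, 1]]

For real matrices with standard dot products, the defining identity <Ax, y> = <x, A^* y> gives (Ax)^T y = x^T (A^*) y, i.e. x^T A^T y = x^T (A^*) y. Since this holds for all x, y, we must have A^* = A^T. Therefore
A^* =
[[-2, 2],
 [-2, -1],
 [-1, 1]].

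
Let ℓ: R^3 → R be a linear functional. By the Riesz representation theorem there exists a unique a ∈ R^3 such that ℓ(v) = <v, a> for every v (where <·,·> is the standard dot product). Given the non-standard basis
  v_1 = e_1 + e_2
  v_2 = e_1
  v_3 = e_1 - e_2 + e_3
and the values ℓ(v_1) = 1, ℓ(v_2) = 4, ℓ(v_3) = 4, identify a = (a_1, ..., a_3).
a = (4, -3, -3)

Write a = (a_1, ..., a_3) in the standard basis. For each basis vector v_i, ℓ(v_i) = <v_i, a> is a linear equation in the a_j's. Collect the n equations into a matrix system V a = ℓ, where row i of V is v_i (expressed in the standard basis). Since V is invertible (lower-triangular with 1s on the diagonal, up to permutation), solve by back-substitution:
  V =
[[1, 1, 0],
 [1, 0, 0],
 [1, -1, 1]]
  V a = (1, 4, 4)
Solving gives a = (4, -3, -3).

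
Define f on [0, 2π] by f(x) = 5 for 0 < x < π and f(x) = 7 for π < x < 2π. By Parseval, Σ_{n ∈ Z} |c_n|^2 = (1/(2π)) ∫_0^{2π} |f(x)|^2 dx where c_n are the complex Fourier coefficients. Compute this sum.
Σ |c_n|^2 = 37

Parseval equates the L^2 energy of f (normalised by 1/(2π)) with the ℓ^2 sum of its Fourier coefficients: (1/(2π)) ∫_0^{2π} |f|^2 = Σ |c_n|^2.
Compute the left side: (1/(2π)) [∫_0^π 5^2 dx + ∫_π^{2π} 7^2 dx] = (1/(2π)) · (25π + 49π) = (25 + 49)/2 = 37.
So Σ_{n ∈ Z} |c_n|^2 = 37.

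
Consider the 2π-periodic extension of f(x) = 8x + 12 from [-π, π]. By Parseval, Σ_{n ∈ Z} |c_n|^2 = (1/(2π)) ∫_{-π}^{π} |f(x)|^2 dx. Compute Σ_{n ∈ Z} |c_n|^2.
Σ |c_n|^2 = 64π^2/3 + 144

Expand and integrate term by term over [-π, π]:
  ∫ (8x)^2 dx = 64·(2π^3/3); ∫ 2·8·(12)·x dx = 0 (odd integrand); ∫ 12^2 dx = 144·2π.
So (1/(2π)) ∫_{-π}^{π} (8x + 12)^2 dx = 64π^2/3 + 144 = 64π^2/3 + 144.
Parseval ⇒ Σ |c_n|^2 = 64π^2/3 + 144.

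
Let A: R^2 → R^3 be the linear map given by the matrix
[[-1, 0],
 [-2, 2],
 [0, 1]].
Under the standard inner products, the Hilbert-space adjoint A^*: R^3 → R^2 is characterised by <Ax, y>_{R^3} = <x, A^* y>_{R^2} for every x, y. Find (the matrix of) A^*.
A^* = A^T =
[[-1, -2, 0],
 [0, 2, 1]]

For real matrices with standard dot products, the defining identity <Ax, y> = <x, A^* y> gives (Ax)^T y = x^T (A^*) y, i.e. x^T A^T y = x^T (A^*) y. Since this holds for all x, y, we must have A^* = A^T. Therefore
A^* =
[[-1, -2, 0],
 [0, 2, 1]].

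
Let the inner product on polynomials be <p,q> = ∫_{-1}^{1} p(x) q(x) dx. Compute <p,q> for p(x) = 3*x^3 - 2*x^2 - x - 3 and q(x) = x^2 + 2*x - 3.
<p,q> = 304/15

Expand the product: p(x)·q(x) = 3*x^5 + 4*x^4 - 14*x^3 + x^2 - 3*x + 9.
∫_{-1}^{1} of each monomial x^k gives [2/(k+1) if k even, 0 if k odd]. Integrating term-by-term (or equivalently evaluating the antiderivative F(x) = x^6/2 + 4*x^5/5 - 7*x^4/2 + x^3/3 - 3*x^2/2 + 9*x at the endpoints):
  F(1) − F(−1) = 169/30 − (-439/30) = 304/15.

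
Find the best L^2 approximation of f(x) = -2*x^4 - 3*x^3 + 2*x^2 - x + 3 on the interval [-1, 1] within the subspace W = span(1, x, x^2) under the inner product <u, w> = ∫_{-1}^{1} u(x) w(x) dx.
g(x) = 2*x^2/7 - 14*x/5 + 111/35

The best approximation g ∈ W is the orthogonal projection of f onto W. Writing g = a_0 + a_1 x + a_2 x^2, the coefficients solve the normal equations G · a = b where
  G_{ij} = <φ_i, φ_j> and b_i = <f, φ_i>, with φ_0 = 1, φ_1 = x, φ_2 = x^2.
G =
  [2, 0, 2/3]
  [0, 2/3, 0]
  [2/3, 0, 2/5],
b = (98/15, -28/15, 78/35).
Solving gives a_0 = 111/35, a_1 = -14/5, a_2 = 2/7, so
  g(x) = 2*x^2/7 - 14*x/5 + 111/35.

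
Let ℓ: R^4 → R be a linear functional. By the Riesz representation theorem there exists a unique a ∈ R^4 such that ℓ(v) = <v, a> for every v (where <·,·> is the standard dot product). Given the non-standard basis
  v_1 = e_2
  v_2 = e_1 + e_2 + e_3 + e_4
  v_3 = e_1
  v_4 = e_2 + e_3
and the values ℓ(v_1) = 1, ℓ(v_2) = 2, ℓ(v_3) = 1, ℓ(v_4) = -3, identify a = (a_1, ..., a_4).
a = (1, 1, -4, 4)

Write a = (a_1, ..., a_4) in the standard basis. For each basis vector v_i, ℓ(v_i) = <v_i, a> is a linear equation in the a_j's. Collect the n equations into a matrix system V a = ℓ, where row i of V is v_i (expressed in the standard basis). Since V is invertible (lower-triangular with 1s on the diagonal, up to permutation), solve by back-substitution:
  V =
[[0, 1, 0, 0],
 [1, 1, 1, 1],
 [1, 0, 0, 0],
 [0, 1, 1, 0]]
  V a = (1, 2, 1, -3)
Solving gives a = (1, 1, -4, 4).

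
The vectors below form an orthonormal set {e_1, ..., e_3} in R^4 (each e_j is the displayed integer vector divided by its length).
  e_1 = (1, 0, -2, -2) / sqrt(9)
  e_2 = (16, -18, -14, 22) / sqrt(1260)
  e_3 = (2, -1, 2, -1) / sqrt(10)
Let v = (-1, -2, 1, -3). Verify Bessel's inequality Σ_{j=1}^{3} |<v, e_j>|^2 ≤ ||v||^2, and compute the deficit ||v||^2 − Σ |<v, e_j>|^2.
Σ |<v, e_j>|^2 = 89/14; ||v||^2 = 15; deficit = 121/14

Write each e_j = u_j / sqrt(<u_j, u_j>) where u_j is the displayed integer vector. Then <v, e_j> = <v, u_j> / sqrt(<u_j, u_j>), so |<v, e_j>|^2 = <v, u_j>^2 / <u_j, u_j>.
Coefficients: <v, e_1> = 3/sqrt(9), <v, e_2> = -60/sqrt(1260), <v, e_3> = 5/sqrt(10).
Square and sum: Σ |<v, e_j>|^2 = 89/14.
Compute ||v||^2 = v·v = 15.
Deficit = 15 − 89/14 = 121/14 ≥ 0, confirming Bessel's inequality. (The deficit equals ||v − Σ <v,e_j> e_j||^2, the squared distance from v to span{e_j}.)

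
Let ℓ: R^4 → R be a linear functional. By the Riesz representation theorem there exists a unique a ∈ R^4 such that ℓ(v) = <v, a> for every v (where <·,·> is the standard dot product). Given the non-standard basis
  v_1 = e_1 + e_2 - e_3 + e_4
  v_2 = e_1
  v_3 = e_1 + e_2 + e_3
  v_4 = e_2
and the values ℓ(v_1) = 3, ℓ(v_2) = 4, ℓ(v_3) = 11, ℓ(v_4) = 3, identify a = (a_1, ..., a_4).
a = (4, 3, 4, 0)

Write a = (a_1, ..., a_4) in the standard basis. For each basis vector v_i, ℓ(v_i) = <v_i, a> is a linear equation in the a_j's. Collect the n equations into a matrix system V a = ℓ, where row i of V is v_i (expressed in the standard basis). Since V is invertible (lower-triangular with 1s on the diagonal, up to permutation), solve by back-substitution:
  V =
[[1, 1, -1, 1],
 [1, 0, 0, 0],
 [1, 1, 1, 0],
 [0, 1, 0, 0]]
  V a = (3, 4, 11, 3)
Solving gives a = (4, 3, 4, 0).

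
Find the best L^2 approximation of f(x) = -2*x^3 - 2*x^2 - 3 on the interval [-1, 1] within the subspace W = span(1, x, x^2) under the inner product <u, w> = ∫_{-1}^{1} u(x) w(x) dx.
g(x) = -2*x^2 - 6*x/5 - 3

The best approximation g ∈ W is the orthogonal projection of f onto W. Writing g = a_0 + a_1 x + a_2 x^2, the coefficients solve the normal equations G · a = b where
  G_{ij} = <φ_i, φ_j> and b_i = <f, φ_i>, with φ_0 = 1, φ_1 = x, φ_2 = x^2.
G =
  [2, 0, 2/3]
  [0, 2/3, 0]
  [2/3, 0, 2/5],
b = (-22/3, -4/5, -14/5).
Solving gives a_0 = -3, a_1 = -6/5, a_2 = -2, so
  g(x) = -2*x^2 - 6*x/5 - 3.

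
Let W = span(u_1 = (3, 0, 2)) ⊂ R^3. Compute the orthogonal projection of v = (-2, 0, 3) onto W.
proj_W(v) = (0, 0, 0)

Set up U = [u_1 | ... | u_1] ∈ R^(3×1). The projector onto W = col(U) is P = U (U^T U)^(-1) U^T.
Compute U^T U =
  [13],
and U^T v = (0).
Solve U^T U · c = U^T v for the coefficients: c = (0). The projection is proj_W(v) = U c.
Check: (v - proj_W(v)) · u_1 = 0  (should be 0).
Result: proj_W(v) = (0, 0, 0).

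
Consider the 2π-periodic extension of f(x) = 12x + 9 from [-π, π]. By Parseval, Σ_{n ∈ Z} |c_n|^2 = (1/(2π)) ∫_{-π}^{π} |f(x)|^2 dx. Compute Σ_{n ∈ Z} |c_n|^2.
Σ |c_n|^2 = 48π^2 + 81

Expand and integrate term by term over [-π, π]:
  ∫ (12x)^2 dx = 144·(2π^3/3); ∫ 2·12·(9)·x dx = 0 (odd integrand); ∫ 9^2 dx = 81·2π.
So (1/(2π)) ∫_{-π}^{π} (12x + 9)^2 dx = 144π^2/3 + 81 = 48π^2 + 81.
Parseval ⇒ Σ |c_n|^2 = 48π^2 + 81.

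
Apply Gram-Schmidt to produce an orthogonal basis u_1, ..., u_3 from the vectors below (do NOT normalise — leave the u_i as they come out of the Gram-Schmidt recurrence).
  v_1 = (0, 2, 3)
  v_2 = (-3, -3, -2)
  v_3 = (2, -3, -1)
Orthogonal basis:
  u_1 = (0, 2, 3)
  u_2 = (-3, -15/13, 10/13)
  u_3 = (155/142, -279/142, 93/71)

Apply the Gram-Schmidt recurrence
  u_1 = v_1
  u_i = v_i − Σ_{j<i} ((v_i · u_j) / (u_j · u_j)) · u_j.

Step by step this gives:
  u_1 = (0, 2, 3)
  u_2 = (-3, -15/13, 10/13)
  u_3 = (155/142, -279/142, 93/71)

Orthogonality check:
  u_2 · u_1 = 0 (should be 0)
  u_3 · u_1 = 0 (should be 0)
  u_3 · u_2 = 0 (should be 0)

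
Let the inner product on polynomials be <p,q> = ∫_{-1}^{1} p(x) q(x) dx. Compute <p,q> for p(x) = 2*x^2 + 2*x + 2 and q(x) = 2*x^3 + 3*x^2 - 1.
<p,q> = 8/3

Expand the product: p(x)·q(x) = 4*x^5 + 10*x^4 + 10*x^3 + 4*x^2 - 2*x - 2.
∫_{-1}^{1} of each monomial x^k gives [2/(k+1) if k even, 0 if k odd]. Integrating term-by-term (or equivalently evaluating the antiderivative F(x) = 2*x^6/3 + 2*x^5 + 5*x^4/2 + 4*x^3/3 - x^2 - 2*x at the endpoints):
  F(1) − F(−1) = 7/2 − (5/6) = 8/3.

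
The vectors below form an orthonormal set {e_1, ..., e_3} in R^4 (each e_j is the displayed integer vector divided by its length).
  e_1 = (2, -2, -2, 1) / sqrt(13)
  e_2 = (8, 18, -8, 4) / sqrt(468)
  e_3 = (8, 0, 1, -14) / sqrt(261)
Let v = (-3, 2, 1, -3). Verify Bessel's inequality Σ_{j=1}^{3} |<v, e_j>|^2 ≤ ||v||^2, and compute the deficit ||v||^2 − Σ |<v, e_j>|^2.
Σ |<v, e_j>|^2 = 546/29; ||v||^2 = 23; deficit = 121/29

Write each e_j = u_j / sqrt(<u_j, u_j>) where u_j is the displayed integer vector. Then <v, e_j> = <v, u_j> / sqrt(<u_j, u_j>), so |<v, e_j>|^2 = <v, u_j>^2 / <u_j, u_j>.
Coefficients: <v, e_1> = -15/sqrt(13), <v, e_2> = -8/sqrt(468), <v, e_3> = 19/sqrt(261).
Square and sum: Σ |<v, e_j>|^2 = 546/29.
Compute ||v||^2 = v·v = 23.
Deficit = 23 − 546/29 = 121/29 ≥ 0, confirming Bessel's inequality. (The deficit equals ||v − Σ <v,e_j> e_j||^2, the squared distance from v to span{e_j}.)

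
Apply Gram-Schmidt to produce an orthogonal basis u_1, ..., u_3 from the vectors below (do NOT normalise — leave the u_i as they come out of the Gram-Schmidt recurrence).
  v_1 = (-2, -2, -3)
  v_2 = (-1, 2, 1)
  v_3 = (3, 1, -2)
Orthogonal basis:
  u_1 = (-2, -2, -3)
  u_2 = (-27/17, 24/17, 2/17)
  u_3 = (116/77, 145/77, -174/77)

Apply the Gram-Schmidt recurrence
  u_1 = v_1
  u_i = v_i − Σ_{j<i} ((v_i · u_j) / (u_j · u_j)) · u_j.

Step by step this gives:
  u_1 = (-2, -2, -3)
  u_2 = (-27/17, 24/17, 2/17)
  u_3 = (116/77, 145/77, -174/77)

Orthogonality check:
  u_2 · u_1 = 0 (should be 0)
  u_3 · u_1 = 0 (should be 0)
  u_3 · u_2 = 0 (should be 0)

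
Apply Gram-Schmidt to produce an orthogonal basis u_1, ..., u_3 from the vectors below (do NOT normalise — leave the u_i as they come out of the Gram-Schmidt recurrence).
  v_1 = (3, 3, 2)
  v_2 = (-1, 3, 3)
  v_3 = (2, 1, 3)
Orthogonal basis:
  u_1 = (3, 3, 2)
  u_2 = (-29/11, 15/11, 21/11)
  u_3 = (93/274, -341/274, 186/137)

Apply the Gram-Schmidt recurrence
  u_1 = v_1
  u_i = v_i − Σ_{j<i} ((v_i · u_j) / (u_j · u_j)) · u_j.

Step by step this gives:
  u_1 = (3, 3, 2)
  u_2 = (-29/11, 15/11, 21/11)
  u_3 = (93/274, -341/274, 186/137)

Orthogonality check:
  u_2 · u_1 = 0 (should be 0)
  u_3 · u_1 = 0 (should be 0)
  u_3 · u_2 = 0 (should be 0)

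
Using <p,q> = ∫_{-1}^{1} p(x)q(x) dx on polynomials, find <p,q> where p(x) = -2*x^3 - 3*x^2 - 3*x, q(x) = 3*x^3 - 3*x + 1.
<p,q> = 38/35

Expand the product: p(x)·q(x) = -6*x^6 - 9*x^5 - 3*x^4 + 7*x^3 + 6*x^2 - 3*x.
∫_{-1}^{1} of each monomial x^k gives [2/(k+1) if k even, 0 if k odd]. Integrating term-by-term (or equivalently evaluating the antiderivative F(x) = -6*x^7/7 - 3*x^6/2 - 3*x^5/5 + 7*x^4/4 + 2*x^3 - 3*x^2/2 at the endpoints):
  F(1) − F(−1) = -99/140 − (-251/140) = 38/35.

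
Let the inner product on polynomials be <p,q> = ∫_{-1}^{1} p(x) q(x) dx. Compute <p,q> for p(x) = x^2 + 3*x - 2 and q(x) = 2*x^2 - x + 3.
<p,q> = -208/15

Expand the product: p(x)·q(x) = 2*x^4 + 5*x^3 - 4*x^2 + 11*x - 6.
∫_{-1}^{1} of each monomial x^k gives [2/(k+1) if k even, 0 if k odd]. Integrating term-by-term (or equivalently evaluating the antiderivative F(x) = 2*x^5/5 + 5*x^4/4 - 4*x^3/3 + 11*x^2/2 - 6*x at the endpoints):
  F(1) − F(−1) = -11/60 − (821/60) = -208/15.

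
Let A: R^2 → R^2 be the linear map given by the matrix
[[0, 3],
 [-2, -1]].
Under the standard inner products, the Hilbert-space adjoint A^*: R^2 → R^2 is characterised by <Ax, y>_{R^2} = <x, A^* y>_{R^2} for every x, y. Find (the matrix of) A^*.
A^* = A^T =
[[0, -2],
 [3, -1]]

For real matrices with standard dot products, the defining identity <Ax, y> = <x, A^* y> gives (Ax)^T y = x^T (A^*) y, i.e. x^T A^T y = x^T (A^*) y. Since this holds for all x, y, we must have A^* = A^T. Therefore
A^* =
[[0, -2],
 [3, -1]].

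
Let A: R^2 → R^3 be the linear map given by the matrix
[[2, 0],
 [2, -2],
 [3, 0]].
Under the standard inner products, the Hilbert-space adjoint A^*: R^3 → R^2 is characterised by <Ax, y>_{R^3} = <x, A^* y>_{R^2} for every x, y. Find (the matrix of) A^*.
A^* = A^T =
[[2, 2, 3],
 [0, -2, 0]]

For real matrices with standard dot products, the defining identity <Ax, y> = <x, A^* y> gives (Ax)^T y = x^T (A^*) y, i.e. x^T A^T y = x^T (A^*) y. Since this holds for all x, y, we must have A^* = A^T. Therefore
A^* =
[[2, 2, 3],
 [0, -2, 0]].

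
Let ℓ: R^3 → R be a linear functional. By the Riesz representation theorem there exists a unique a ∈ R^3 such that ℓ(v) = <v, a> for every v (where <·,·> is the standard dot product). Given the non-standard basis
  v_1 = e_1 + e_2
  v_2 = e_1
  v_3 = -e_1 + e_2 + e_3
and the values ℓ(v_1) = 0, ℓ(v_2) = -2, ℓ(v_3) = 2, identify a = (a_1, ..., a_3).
a = (-2, 2, -2)

Write a = (a_1, ..., a_3) in the standard basis. For each basis vector v_i, ℓ(v_i) = <v_i, a> is a linear equation in the a_j's. Collect the n equations into a matrix system V a = ℓ, where row i of V is v_i (expressed in the standard basis). Since V is invertible (lower-triangular with 1s on the diagonal, up to permutation), solve by back-substitution:
  V =
[[1, 1, 0],
 [1, 0, 0],
 [-1, 1, 1]]
  V a = (0, -2, 2)
Solving gives a = (-2, 2, -2).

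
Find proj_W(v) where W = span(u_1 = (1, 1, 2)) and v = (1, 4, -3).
proj_W(v) = (-1/6, -1/6, -1/3)

Set up U = [u_1 | ... | u_1] ∈ R^(3×1). The projector onto W = col(U) is P = U (U^T U)^(-1) U^T.
Compute U^T U =
  [6],
and U^T v = (-1).
Solve U^T U · c = U^T v for the coefficients: c = (-1/6). The projection is proj_W(v) = U c.
Check: (v - proj_W(v)) · u_1 = 0  (should be 0).
Result: proj_W(v) = (-1/6, -1/6, -1/3).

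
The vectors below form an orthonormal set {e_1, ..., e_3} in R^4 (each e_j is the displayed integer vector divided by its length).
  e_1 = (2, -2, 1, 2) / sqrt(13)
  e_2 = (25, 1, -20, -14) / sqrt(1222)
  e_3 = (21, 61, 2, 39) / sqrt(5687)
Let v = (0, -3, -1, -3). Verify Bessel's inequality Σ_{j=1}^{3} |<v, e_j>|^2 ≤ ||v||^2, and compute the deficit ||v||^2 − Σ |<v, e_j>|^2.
Σ |<v, e_j>|^2 = 4589/242; ||v||^2 = 19; deficit = 9/242

Write each e_j = u_j / sqrt(<u_j, u_j>) where u_j is the displayed integer vector. Then <v, e_j> = <v, u_j> / sqrt(<u_j, u_j>), so |<v, e_j>|^2 = <v, u_j>^2 / <u_j, u_j>.
Coefficients: <v, e_1> = -1/sqrt(13), <v, e_2> = 59/sqrt(1222), <v, e_3> = -302/sqrt(5687).
Square and sum: Σ |<v, e_j>|^2 = 4589/242.
Compute ||v||^2 = v·v = 19.
Deficit = 19 − 4589/242 = 9/242 ≥ 0, confirming Bessel's inequality. (The deficit equals ||v − Σ <v,e_j> e_j||^2, the squared distance from v to span{e_j}.)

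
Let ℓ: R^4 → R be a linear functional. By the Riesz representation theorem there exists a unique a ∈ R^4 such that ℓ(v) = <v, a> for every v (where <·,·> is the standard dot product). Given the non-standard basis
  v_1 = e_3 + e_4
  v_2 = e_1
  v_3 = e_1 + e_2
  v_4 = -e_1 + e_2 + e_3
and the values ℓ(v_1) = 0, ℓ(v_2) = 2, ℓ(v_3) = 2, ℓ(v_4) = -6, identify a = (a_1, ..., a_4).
a = (2, 0, -4, 4)

Write a = (a_1, ..., a_4) in the standard basis. For each basis vector v_i, ℓ(v_i) = <v_i, a> is a linear equation in the a_j's. Collect the n equations into a matrix system V a = ℓ, where row i of V is v_i (expressed in the standard basis). Since V is invertible (lower-triangular with 1s on the diagonal, up to permutation), solve by back-substitution:
  V =
[[0, 0, 1, 1],
 [1, 0, 0, 0],
 [1, 1, 0, 0],
 [-1, 1, 1, 0]]
  V a = (0, 2, 2, -6)
Solving gives a = (2, 0, -4, 4).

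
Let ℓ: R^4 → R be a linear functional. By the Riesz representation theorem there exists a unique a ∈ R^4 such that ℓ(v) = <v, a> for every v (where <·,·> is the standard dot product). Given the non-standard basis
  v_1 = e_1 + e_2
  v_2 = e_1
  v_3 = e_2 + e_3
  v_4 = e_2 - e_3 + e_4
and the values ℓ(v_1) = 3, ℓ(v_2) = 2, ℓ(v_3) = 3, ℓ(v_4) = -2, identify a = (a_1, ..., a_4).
a = (2, 1, 2, -1)

Write a = (a_1, ..., a_4) in the standard basis. For each basis vector v_i, ℓ(v_i) = <v_i, a> is a linear equation in the a_j's. Collect the n equations into a matrix system V a = ℓ, where row i of V is v_i (expressed in the standard basis). Since V is invertible (lower-triangular with 1s on the diagonal, up to permutation), solve by back-substitution:
  V =
[[1, 1, 0, 0],
 [1, 0, 0, 0],
 [0, 1, 1, 0],
 [0, 1, -1, 1]]
  V a = (3, 2, 3, -2)
Solving gives a = (2, 1, 2, -1).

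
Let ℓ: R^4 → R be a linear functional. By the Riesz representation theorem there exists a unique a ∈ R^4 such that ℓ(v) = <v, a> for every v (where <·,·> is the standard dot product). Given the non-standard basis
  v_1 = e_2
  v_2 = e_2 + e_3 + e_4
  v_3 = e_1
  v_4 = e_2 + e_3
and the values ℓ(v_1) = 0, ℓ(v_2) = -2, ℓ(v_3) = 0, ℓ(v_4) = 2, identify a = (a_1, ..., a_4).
a = (0, 0, 2, -4)

Write a = (a_1, ..., a_4) in the standard basis. For each basis vector v_i, ℓ(v_i) = <v_i, a> is a linear equation in the a_j's. Collect the n equations into a matrix system V a = ℓ, where row i of V is v_i (expressed in the standard basis). Since V is invertible (lower-triangular with 1s on the diagonal, up to permutation), solve by back-substitution:
  V =
[[0, 1, 0, 0],
 [0, 1, 1, 1],
 [1, 0, 0, 0],
 [0, 1, 1, 0]]
  V a = (0, -2, 0, 2)
Solving gives a = (0, 0, 2, -4).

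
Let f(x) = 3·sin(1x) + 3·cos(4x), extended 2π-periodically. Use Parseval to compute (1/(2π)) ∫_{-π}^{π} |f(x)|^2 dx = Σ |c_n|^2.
Σ |c_n|^2 = 9

Expand |f|^2 and use orthogonality of {sin(nx), cos(mx)} on [-π, π]:
  ∫_{-π}^{π} sin(nx)^2 dx = π, ∫ cos(mx)^2 dx = π, and cross terms integrate to 0.
So ∫_{-π}^{π} f(x)^2 dx = 3^2 · π + 3^2 · π = (9 + 9)π.
Divide by 2π: (9 + 9)/2 = 9.
By Parseval, this equals Σ |c_n|^2.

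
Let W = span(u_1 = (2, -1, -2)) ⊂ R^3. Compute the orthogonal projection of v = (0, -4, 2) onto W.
proj_W(v) = (0, 0, 0)

Set up U = [u_1 | ... | u_1] ∈ R^(3×1). The projector onto W = col(U) is P = U (U^T U)^(-1) U^T.
Compute U^T U =
  [9],
and U^T v = (0).
Solve U^T U · c = U^T v for the coefficients: c = (0). The projection is proj_W(v) = U c.
Check: (v - proj_W(v)) · u_1 = 0  (should be 0).
Result: proj_W(v) = (0, 0, 0).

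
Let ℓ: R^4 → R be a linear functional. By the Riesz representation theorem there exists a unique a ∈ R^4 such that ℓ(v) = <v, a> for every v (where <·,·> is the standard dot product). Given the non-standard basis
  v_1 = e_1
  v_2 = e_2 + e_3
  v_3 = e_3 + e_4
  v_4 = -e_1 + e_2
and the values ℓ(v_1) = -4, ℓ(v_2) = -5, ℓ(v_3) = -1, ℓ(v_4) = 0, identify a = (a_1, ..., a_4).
a = (-4, -4, -1, 0)

Write a = (a_1, ..., a_4) in the standard basis. For each basis vector v_i, ℓ(v_i) = <v_i, a> is a linear equation in the a_j's. Collect the n equations into a matrix system V a = ℓ, where row i of V is v_i (expressed in the standard basis). Since V is invertible (lower-triangular with 1s on the diagonal, up to permutation), solve by back-substitution:
  V =
[[1, 0, 0, 0],
 [0, 1, 1, 0],
 [0, 0, 1, 1],
 [-1, 1, 0, 0]]
  V a = (-4, -5, -1, 0)
Solving gives a = (-4, -4, -1, 0).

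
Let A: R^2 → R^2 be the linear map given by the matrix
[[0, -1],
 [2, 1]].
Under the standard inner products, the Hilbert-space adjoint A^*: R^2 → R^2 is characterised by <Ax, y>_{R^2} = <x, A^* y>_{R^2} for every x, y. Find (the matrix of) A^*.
A^* = A^T =
[[0, 2],
 [-1, 1]]

For real matrices with standard dot products, the defining identity <Ax, y> = <x, A^* y> gives (Ax)^T y = x^T (A^*) y, i.e. x^T A^T y = x^T (A^*) y. Since this holds for all x, y, we must have A^* = A^T. Therefore
A^* =
[[0, 2],
 [-1, 1]].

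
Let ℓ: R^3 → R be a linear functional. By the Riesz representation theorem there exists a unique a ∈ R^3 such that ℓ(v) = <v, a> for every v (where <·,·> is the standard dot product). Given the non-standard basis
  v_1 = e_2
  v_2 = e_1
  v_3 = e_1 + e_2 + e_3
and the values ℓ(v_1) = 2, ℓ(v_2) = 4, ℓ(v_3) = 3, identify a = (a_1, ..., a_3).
a = (4, 2, -3)

Write a = (a_1, ..., a_3) in the standard basis. For each basis vector v_i, ℓ(v_i) = <v_i, a> is a linear equation in the a_j's. Collect the n equations into a matrix system V a = ℓ, where row i of V is v_i (expressed in the standard basis). Since V is invertible (lower-triangular with 1s on the diagonal, up to permutation), solve by back-substitution:
  V =
[[0, 1, 0],
 [1, 0, 0],
 [1, 1, 1]]
  V a = (2, 4, 3)
Solving gives a = (4, 2, -3).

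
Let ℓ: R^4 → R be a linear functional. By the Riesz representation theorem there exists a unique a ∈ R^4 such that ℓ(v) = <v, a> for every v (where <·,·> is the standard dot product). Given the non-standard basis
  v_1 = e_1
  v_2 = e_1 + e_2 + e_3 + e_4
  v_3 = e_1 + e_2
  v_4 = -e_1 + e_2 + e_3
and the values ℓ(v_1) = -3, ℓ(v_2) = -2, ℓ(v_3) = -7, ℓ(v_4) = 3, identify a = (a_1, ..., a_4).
a = (-3, -4, 4, 1)

Write a = (a_1, ..., a_4) in the standard basis. For each basis vector v_i, ℓ(v_i) = <v_i, a> is a linear equation in the a_j's. Collect the n equations into a matrix system V a = ℓ, where row i of V is v_i (expressed in the standard basis). Since V is invertible (lower-triangular with 1s on the diagonal, up to permutation), solve by back-substitution:
  V =
[[1, 0, 0, 0],
 [1, 1, 1, 1],
 [1, 1, 0, 0],
 [-1, 1, 1, 0]]
  V a = (-3, -2, -7, 3)
Solving gives a = (-3, -4, 4, 1).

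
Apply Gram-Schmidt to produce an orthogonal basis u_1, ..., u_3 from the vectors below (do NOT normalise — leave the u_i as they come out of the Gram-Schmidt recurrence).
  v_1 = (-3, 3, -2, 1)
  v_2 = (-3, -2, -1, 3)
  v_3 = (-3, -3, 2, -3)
Orthogonal basis:
  u_1 = (-3, 3, -2, 1)
  u_2 = (-45/23, -70/23, -7/23, 61/23)
  u_3 = (-102/31, -104/93, 692/465, -1646/465)

Apply the Gram-Schmidt recurrence
  u_1 = v_1
  u_i = v_i − Σ_{j<i} ((v_i · u_j) / (u_j · u_j)) · u_j.

Step by step this gives:
  u_1 = (-3, 3, -2, 1)
  u_2 = (-45/23, -70/23, -7/23, 61/23)
  u_3 = (-102/31, -104/93, 692/465, -1646/465)

Orthogonality check:
  u_2 · u_1 = 0 (should be 0)
  u_3 · u_1 = 0 (should be 0)
  u_3 · u_2 = 0 (should be 0)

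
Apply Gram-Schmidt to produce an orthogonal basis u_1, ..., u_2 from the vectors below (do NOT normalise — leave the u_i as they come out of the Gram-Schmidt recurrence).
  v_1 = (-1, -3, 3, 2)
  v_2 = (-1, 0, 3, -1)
Orthogonal basis:
  u_1 = (-1, -3, 3, 2)
  u_2 = (-15/23, 24/23, 45/23, -39/23)

Apply the Gram-Schmidt recurrence
  u_1 = v_1
  u_i = v_i − Σ_{j<i} ((v_i · u_j) / (u_j · u_j)) · u_j.

Step by step this gives:
  u_1 = (-1, -3, 3, 2)
  u_2 = (-15/23, 24/23, 45/23, -39/23)

Orthogonality check:
  u_2 · u_1 = 0 (should be 0)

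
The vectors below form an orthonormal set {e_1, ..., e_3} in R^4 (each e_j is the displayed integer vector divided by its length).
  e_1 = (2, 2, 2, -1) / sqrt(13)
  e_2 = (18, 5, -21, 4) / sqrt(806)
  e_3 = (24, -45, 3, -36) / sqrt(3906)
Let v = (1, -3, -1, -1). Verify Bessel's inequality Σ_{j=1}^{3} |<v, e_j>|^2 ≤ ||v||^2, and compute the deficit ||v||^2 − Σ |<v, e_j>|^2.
Σ |<v, e_j>|^2 = 83/7; ||v||^2 = 12; deficit = 1/7

Write each e_j = u_j / sqrt(<u_j, u_j>) where u_j is the displayed integer vector. Then <v, e_j> = <v, u_j> / sqrt(<u_j, u_j>), so |<v, e_j>|^2 = <v, u_j>^2 / <u_j, u_j>.
Coefficients: <v, e_1> = -5/sqrt(13), <v, e_2> = 20/sqrt(806), <v, e_3> = 192/sqrt(3906).
Square and sum: Σ |<v, e_j>|^2 = 83/7.
Compute ||v||^2 = v·v = 12.
Deficit = 12 − 83/7 = 1/7 ≥ 0, confirming Bessel's inequality. (The deficit equals ||v − Σ <v,e_j> e_j||^2, the squared distance from v to span{e_j}.)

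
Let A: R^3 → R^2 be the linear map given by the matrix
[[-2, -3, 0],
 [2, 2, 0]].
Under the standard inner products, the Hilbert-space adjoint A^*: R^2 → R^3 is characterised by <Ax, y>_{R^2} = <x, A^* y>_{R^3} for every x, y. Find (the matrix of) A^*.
A^* = A^T =
[[-2, 2],
 [-3, 2],
 [0, 0]]

For real matrices with standard dot products, the defining identity <Ax, y> = <x, A^* y> gives (Ax)^T y = x^T (A^*) y, i.e. x^T A^T y = x^T (A^*) y. Since this holds for all x, y, we must have A^* = A^T. Therefore
A^* =
[[-2, 2],
 [-3, 2],
 [0, 0]].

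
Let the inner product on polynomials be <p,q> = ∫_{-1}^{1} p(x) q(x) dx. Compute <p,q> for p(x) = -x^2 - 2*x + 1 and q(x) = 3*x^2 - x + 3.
<p,q> = 92/15

Expand the product: p(x)·q(x) = -3*x^4 - 5*x^3 + 2*x^2 - 7*x + 3.
∫_{-1}^{1} of each monomial x^k gives [2/(k+1) if k even, 0 if k odd]. Integrating term-by-term (or equivalently evaluating the antiderivative F(x) = -3*x^5/5 - 5*x^4/4 + 2*x^3/3 - 7*x^2/2 + 3*x at the endpoints):
  F(1) − F(−1) = -101/60 − (-469/60) = 92/15.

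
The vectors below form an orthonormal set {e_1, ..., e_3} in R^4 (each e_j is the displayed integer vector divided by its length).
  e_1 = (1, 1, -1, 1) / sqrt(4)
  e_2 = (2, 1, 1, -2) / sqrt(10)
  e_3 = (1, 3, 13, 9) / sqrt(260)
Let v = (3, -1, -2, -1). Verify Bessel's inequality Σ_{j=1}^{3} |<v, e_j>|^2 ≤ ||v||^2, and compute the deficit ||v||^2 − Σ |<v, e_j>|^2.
Σ |<v, e_j>|^2 = 123/13; ||v||^2 = 15; deficit = 72/13

Write each e_j = u_j / sqrt(<u_j, u_j>) where u_j is the displayed integer vector. Then <v, e_j> = <v, u_j> / sqrt(<u_j, u_j>), so |<v, e_j>|^2 = <v, u_j>^2 / <u_j, u_j>.
Coefficients: <v, e_1> = 3/sqrt(4), <v, e_2> = 5/sqrt(10), <v, e_3> = -35/sqrt(260).
Square and sum: Σ |<v, e_j>|^2 = 123/13.
Compute ||v||^2 = v·v = 15.
Deficit = 15 − 123/13 = 72/13 ≥ 0, confirming Bessel's inequality. (The deficit equals ||v − Σ <v,e_j> e_j||^2, the squared distance from v to span{e_j}.)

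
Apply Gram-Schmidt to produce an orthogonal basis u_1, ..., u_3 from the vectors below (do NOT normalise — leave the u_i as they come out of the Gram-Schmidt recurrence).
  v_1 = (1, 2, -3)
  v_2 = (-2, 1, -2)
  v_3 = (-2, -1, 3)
Orthogonal basis:
  u_1 = (1, 2, -3)
  u_2 = (-17/7, 1/7, -5/7)
  u_3 = (-1/10, 4/5, 1/2)

Apply the Gram-Schmidt recurrence
  u_1 = v_1
  u_i = v_i − Σ_{j<i} ((v_i · u_j) / (u_j · u_j)) · u_j.

Step by step this gives:
  u_1 = (1, 2, -3)
  u_2 = (-17/7, 1/7, -5/7)
  u_3 = (-1/10, 4/5, 1/2)

Orthogonality check:
  u_2 · u_1 = 0 (should be 0)
  u_3 · u_1 = 0 (should be 0)
  u_3 · u_2 = 0 (should be 0)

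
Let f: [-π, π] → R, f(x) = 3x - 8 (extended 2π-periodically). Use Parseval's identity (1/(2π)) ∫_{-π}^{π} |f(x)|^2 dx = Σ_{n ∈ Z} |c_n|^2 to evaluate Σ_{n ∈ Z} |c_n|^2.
Σ |c_n|^2 = 3π^2 + 64

Expand and integrate term by term over [-π, π]:
  ∫ (3x)^2 dx = 9·(2π^3/3); ∫ 2·3·(-8)·x dx = 0 (odd integrand); ∫ (-8)^2 dx = 64·2π.
So (1/(2π)) ∫_{-π}^{π} (3x - 8)^2 dx = 9π^2/3 + 64 = 3π^2 + 64.
Parseval ⇒ Σ |c_n|^2 = 3π^2 + 64.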